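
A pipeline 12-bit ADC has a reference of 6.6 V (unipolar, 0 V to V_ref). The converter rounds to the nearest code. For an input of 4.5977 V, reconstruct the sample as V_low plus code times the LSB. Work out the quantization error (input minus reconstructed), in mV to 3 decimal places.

One LSB is 6.6 V / 4096 = 1.611 mV.
(4.5977 − 0)/0.00161133 = 2853.3605; round gives code 2853.
Reconstructed: 4.5971191 V.
Difference: 0.000580859 V → 0.581 mV.

0.581 mV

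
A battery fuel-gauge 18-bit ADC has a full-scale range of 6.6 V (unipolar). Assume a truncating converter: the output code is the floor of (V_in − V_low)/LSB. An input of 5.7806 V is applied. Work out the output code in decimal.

code 229598

With 262144 levels over 6.6 V, one step is 25.18 µV.
Input sits at 229598.425 steps above V_low.
⌊·⌋(229598.425) = 229598.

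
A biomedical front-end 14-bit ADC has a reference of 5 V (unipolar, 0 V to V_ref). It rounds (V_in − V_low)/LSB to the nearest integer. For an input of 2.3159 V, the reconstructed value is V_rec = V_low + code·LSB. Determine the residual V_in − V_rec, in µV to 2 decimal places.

-79.00 µV

LSB = 5/2^14 = 305.18 µV.
(2.3159 − 0)/0.000305176 = 7588.7411; round gives code 7589.
Code 7589 maps back to 0 + 7589×0.000305176 V = 2.315979 V.
Difference: -7.90039e-05 V → -79.00 µV.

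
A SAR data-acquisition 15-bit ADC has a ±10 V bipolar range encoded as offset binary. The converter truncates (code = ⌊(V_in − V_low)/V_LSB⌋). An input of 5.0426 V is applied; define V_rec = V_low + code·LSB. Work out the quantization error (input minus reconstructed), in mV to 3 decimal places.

One LSB is 20 V / 32768 = 0.610 mV.
Scaled input = 24645.7958 LSBs, so code = 24645.
Reconstructed: 5.0421143 V.
V_in − V_rec = 0.000485742 V = 0.486 mV.

0.486 mV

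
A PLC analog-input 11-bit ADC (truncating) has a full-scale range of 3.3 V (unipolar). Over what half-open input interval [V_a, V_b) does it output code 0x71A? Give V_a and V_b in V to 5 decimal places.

[2.92939 V, 2.93101 V)

LSB = 3.3/2^11 = 1.611 mV.
Code 0x71A = 1818 decimal.
V_a = V_low + 1818·LSB = 2.92939 V; V_b = V_low + 1819·LSB = 2.93101 V.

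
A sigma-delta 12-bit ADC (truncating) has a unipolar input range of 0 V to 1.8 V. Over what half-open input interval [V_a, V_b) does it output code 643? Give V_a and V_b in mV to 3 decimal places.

[282.568 mV, 283.008 mV)

LSB = 1.8/2^12 = 439.45 µV.
V_a = V_low + 643·LSB = 0.282568 V; V_b = V_low + 644·LSB = 0.283008 V.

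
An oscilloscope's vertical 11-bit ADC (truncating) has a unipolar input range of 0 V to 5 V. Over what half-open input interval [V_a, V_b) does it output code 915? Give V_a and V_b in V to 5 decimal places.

[2.23389 V, 2.23633 V)

LSB = 5/2^11 = 2.441 mV.
V_a = V_low + 915·LSB = 2.23389 V; V_b = V_low + 916·LSB = 2.23633 V.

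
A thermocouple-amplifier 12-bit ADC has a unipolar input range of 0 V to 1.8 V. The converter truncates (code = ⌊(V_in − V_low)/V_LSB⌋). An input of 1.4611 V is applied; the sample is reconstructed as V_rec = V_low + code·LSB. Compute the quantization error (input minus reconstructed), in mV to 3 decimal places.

LSB = 1.8/2^12 = 439.45 µV.
(1.4611 − 0)/0.000439453 = 3324.8142; ⌊·⌋ gives code 3324.
Reconstructed: 1.4607422 V.
V_in − V_rec = 0.000357813 V = 0.358 mV.

0.358 mV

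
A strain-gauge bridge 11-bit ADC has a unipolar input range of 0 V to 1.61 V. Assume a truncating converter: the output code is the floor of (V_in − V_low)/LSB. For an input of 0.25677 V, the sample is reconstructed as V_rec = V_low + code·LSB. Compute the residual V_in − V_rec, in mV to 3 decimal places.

0.491 mV

LSB = 1.61/2^11 = 0.786 mV.
(V_in − V_low)/LSB = (0.25677 − 0)/0.000786133 = 326.6242 → code 326 (floor).
V_rec = 0 + 326·0.000786133 = 0.2562793 V.
Difference: 0.000490703 V → 0.491 mV.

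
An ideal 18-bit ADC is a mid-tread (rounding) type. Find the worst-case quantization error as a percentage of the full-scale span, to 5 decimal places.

Rounding → worst-case error = ½ LSB = V_FS/2^19, so 100/524288 = 0.000190735 % of full scale.

0.00019 %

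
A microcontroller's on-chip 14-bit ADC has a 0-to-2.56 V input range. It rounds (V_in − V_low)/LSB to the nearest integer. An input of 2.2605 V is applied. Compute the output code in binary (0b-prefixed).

LSB = 2.56 V / 16384 = 156.25 µV.
Input sits at 14467.200 steps above V_low.
So the output code is 14467.
In binary (0b-prefixed): 0b11100010000011.

code 0b11100010000011 (decimal 14467)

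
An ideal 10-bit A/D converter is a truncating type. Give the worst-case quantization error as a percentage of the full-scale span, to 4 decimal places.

0.0977 %

Truncating → worst-case error = 1 LSB = V_FS/2^10, so 100/1024 = 0.0976562 % of full scale.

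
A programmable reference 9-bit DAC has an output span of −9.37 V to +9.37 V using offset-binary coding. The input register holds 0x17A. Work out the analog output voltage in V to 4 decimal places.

4.4654 V

LSB = 18.74 V / 2^9 = 36.602 mV.
Code 0x17A = 378 decimal.
V_out = (−9.37) + 378 × 0.0366016 V = 4.46539 V.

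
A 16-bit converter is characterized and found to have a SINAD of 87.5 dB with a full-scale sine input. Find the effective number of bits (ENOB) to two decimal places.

ENOB = (SINAD − 1.76) / 6.02 = (87.5 − 1.76)/6.02 = 14.243.

14.24 bits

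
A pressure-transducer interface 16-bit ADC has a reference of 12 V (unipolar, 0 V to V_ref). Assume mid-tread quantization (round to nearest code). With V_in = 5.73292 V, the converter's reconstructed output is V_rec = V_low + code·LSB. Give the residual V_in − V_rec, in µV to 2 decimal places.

70.88 µV

One LSB is 12 V / 65536 = 183.11 µV.
(5.73292 − 0)/0.000183105 = 31309.3871; round gives code 31309.
Reconstructed: 5.7328491 V.
Error = 5.73292 − 5.7328491 = 7.08789e-05 V = 70.88 µV.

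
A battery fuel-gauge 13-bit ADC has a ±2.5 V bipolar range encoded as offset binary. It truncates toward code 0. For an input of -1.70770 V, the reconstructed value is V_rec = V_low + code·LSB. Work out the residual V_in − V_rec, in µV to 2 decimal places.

One LSB is 5 V / 8192 = 0.610 mV.
(V_in − V_low)/LSB = (-1.70770 − (−2.5))/0.000610352 = 1298.1043 → code 1298 (floor).
Reconstructed: -1.7077637 V.
Difference: 6.36719e-05 V → 63.67 µV.

63.67 µV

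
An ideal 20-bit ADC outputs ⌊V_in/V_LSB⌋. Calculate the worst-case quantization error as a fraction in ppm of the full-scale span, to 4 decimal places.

Truncating → worst-case error = 1 LSB = V_FS/2^20, so 1e+06/1048576 = 0.953674 ppm of full scale.

0.9537 ppm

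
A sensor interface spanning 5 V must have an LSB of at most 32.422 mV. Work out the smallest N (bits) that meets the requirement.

Number of steps required ≥ 5 V / 32.422 mV = 154.22.
Need 2^N ≥ 154.22; 2^7 = 128, 2^8 = 256.
Minimum N = 8.

8 bits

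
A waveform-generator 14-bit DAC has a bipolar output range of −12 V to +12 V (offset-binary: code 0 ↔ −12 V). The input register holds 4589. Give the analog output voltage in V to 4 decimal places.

LSB = 24 V / 2^14 = 1.465 mV.
V_out = (−12) + 4589 × 0.00146484 V = -5.27783 V.

-5.2778 V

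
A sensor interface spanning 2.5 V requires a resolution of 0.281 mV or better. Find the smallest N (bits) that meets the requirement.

Number of steps required ≥ 2.5 V / 0.281 mV = 8896.80.
Need 2^N ≥ 8896.80; 2^13 = 8192, 2^14 = 16384.
Minimum N = 14.

14 bits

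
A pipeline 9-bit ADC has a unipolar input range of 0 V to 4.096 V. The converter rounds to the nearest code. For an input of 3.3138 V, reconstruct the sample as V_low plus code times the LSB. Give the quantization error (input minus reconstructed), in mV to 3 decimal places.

1.800 mV

LSB = 4.096/2^9 = 8.000 mV.
(3.3138 − 0)/0.008 = 414.2250; round gives code 414.
Code 414 maps back to 0 + 414×0.008 V = 3.312 V.
V_in − V_rec = 0.0018 V = 1.800 mV.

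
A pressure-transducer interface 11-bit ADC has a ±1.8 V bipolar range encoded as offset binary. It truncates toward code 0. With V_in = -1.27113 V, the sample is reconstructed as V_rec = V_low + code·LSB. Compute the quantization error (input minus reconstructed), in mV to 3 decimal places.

1.526 mV

LSB = 3.6/2^11 = 1.758 mV.
(V_in − V_low)/LSB = (-1.27113 − (−1.8))/0.00175781 = 300.8683 → code 300 (floor).
Reconstructed: -1.2726563 V.
Error = -1.27113 − (−1.2726563) = 0.00152625 V = 1.526 mV.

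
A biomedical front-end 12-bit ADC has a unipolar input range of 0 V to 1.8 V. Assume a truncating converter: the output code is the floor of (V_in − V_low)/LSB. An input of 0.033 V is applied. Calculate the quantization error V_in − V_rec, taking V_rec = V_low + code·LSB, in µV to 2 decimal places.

41.02 µV

Step size: 1.8 V ÷ 2^12 = 439.45 µV.
(V_in − V_low)/LSB = (0.033 − 0)/0.000439453 = 75.0933 → code 75 (floor).
V_rec = 0 + 75·0.000439453 = 0.032958984 V.
Difference: 4.10156e-05 V → 41.02 µV.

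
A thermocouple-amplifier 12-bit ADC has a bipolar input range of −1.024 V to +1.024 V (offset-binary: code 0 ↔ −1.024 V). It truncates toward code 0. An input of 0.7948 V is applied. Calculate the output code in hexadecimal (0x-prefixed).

code 0xE35 (decimal 3637)

Full-scale span = 2.048 V; LSB = 2.048/2^12 = 0.500 mV.
(V_in − V_low)/LSB = (0.7948 − (−1.024)) / 0.0005 = 3637.600.
So the output code is 3637.
In hexadecimal (0x-prefixed): 0xE35.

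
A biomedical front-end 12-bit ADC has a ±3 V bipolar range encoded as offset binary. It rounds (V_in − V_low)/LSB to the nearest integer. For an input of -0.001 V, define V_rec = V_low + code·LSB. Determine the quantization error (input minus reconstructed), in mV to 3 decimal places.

LSB = 6/2^12 = 1.465 mV.
Scaled input = 2047.3173 LSBs, so code = 2047.
Reconstructed: -0.0014648438 V.
Error = -0.001 − (−0.0014648438) = 0.000464844 V = 0.465 mV.

0.465 mV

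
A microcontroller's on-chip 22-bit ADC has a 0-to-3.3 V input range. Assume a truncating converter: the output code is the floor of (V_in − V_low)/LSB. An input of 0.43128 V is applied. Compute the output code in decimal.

code 548157

Full-scale span = 3.3 V; LSB = 3.3/2^22 = 0.79 µV.
Input sits at 548157.403 steps above V_low.
So the output code is 548157.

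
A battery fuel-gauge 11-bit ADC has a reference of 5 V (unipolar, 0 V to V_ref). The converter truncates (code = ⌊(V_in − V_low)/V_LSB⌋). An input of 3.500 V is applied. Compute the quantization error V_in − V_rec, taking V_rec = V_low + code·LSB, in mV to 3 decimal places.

1.465 mV

LSB = 5/2^11 = 2.441 mV.
Scaled input = 1433.6000 LSBs, so code = 1433.
Code 1433 maps back to 0 + 1433×0.00244141 V = 3.4985352 V.
Difference: 0.00146484 V → 1.465 mV.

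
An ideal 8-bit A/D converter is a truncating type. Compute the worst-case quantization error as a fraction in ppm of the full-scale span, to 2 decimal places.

3906.25 ppm

Truncating → worst-case error = 1 LSB = V_FS/2^8, so 1e+06/256 = 3906.25 ppm of full scale.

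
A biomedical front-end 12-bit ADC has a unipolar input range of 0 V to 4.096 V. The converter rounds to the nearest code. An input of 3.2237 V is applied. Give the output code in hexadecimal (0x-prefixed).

code 0xC98 (decimal 3224)

LSB = 4.096 V / 4096 = 1.000 mV.
(V_in − V_low)/LSB = (3.2237 − 0) / 0.001 = 3223.700.
Round → code 3224.
In hexadecimal (0x-prefixed): 0xC98.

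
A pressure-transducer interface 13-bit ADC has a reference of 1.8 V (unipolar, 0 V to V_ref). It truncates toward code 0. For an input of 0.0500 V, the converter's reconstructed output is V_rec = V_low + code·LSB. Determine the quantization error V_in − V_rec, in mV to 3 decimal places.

0.122 mV

LSB = 1.8/2^13 = 219.73 µV.
Scaled input = 227.5556 LSBs, so code = 227.
Reconstructed: 0.04987793 V.
Difference: 0.00012207 V → 0.122 mV.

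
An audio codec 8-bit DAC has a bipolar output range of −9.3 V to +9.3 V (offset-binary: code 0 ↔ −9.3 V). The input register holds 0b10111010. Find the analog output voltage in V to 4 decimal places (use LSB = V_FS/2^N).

4.2141 V

LSB = 18.6 V / 2^8 = 72.656 mV.
Code 0b10111010 = 186 decimal.
V_out = (−9.3) + 186 × 0.0726563 V = 4.21406 V.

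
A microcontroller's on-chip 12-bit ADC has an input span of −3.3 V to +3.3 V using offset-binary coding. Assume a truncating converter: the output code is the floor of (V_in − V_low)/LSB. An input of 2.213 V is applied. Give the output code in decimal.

code 3421

Full-scale span = 6.6 V; LSB = 6.6/2^12 = 1.611 mV.
(2.213 − (−3.3)) / 0.00161133 = 3421.401 LSBs.
So the output code is 3421.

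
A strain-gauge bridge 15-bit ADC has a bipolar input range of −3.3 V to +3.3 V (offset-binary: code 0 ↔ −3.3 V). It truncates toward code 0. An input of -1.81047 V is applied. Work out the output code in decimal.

code 7395

With 32768 levels over 6.6 V, one step is 201.42 µV.
(-1.81047 − (−3.3)) / 0.000201416 = 7395.291 LSBs.
⌊·⌋(7395.291) = 7395.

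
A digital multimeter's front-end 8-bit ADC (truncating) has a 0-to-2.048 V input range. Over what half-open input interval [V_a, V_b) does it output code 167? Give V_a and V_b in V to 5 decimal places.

LSB = 2.048/2^8 = 8.000 mV.
V_a = V_low + 167·LSB = 1.336 V; V_b = V_low + 168·LSB = 1.344 V.

[1.33600 V, 1.34400 V)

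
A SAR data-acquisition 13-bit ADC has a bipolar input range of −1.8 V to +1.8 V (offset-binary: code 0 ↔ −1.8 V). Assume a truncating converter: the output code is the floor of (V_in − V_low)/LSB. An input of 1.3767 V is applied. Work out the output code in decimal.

LSB = 3.6 V / 8192 = 439.45 µV.
(1.3767 − (−1.8)) / 0.000439453 = 7228.757 LSBs.
Floor → code 7228.

code 7228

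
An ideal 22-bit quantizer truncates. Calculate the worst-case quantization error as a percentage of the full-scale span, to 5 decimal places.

0.00002 %

Truncating → worst-case error = 1 LSB = V_FS/2^22, so 100/4194304 = 2.38419e-05 % of full scale.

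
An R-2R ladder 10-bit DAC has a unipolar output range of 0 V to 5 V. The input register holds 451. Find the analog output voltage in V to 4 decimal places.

LSB = 5 V / 2^10 = 4.883 mV.
V_out = 0 + 451 × 0.00488281 V = 2.20215 V.

2.2021 V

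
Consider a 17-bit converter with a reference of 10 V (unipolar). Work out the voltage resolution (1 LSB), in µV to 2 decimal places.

Full-scale span = 10 V.
LSB = 10 / 2^17 = 10 / 131072 = 7.62939e-05 V = 76.29 µV.

76.29 µV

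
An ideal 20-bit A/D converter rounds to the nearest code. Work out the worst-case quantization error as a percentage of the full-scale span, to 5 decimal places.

Rounding → worst-case error = ½ LSB = V_FS/2^21, so 100/2097152 = 4.76837e-05 % of full scale.

0.00005 %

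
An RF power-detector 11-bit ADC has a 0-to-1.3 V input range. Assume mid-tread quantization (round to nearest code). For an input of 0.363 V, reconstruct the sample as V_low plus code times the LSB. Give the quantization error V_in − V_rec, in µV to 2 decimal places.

Step size: 1.3 V ÷ 2^11 = 0.635 mV.
(0.363 − 0)/0.000634766 = 571.8646; round gives code 572.
V_rec = 0 + 572·0.000634766 = 0.36308594 V.
Error = 0.363 − 0.36308594 = -8.59375e-05 V = -85.94 µV.

-85.94 µV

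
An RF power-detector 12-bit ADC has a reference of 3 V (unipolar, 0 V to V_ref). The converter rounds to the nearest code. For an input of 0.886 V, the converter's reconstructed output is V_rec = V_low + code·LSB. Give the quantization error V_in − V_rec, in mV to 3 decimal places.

-0.230 mV

LSB = 3/2^12 = 0.732 mV.
Scaled input = 1209.6853 LSBs, so code = 1210.
Reconstructed: 0.88623047 V.
Error = 0.886 − 0.88623047 = -0.000230469 V = -0.230 mV.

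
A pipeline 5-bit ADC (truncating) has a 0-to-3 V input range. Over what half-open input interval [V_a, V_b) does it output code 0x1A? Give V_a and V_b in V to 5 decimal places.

LSB = 3/2^5 = 93.750 mV.
Code 0x1A = 26 decimal.
V_a = V_low + 26·LSB = 2.4375 V; V_b = V_low + 27·LSB = 2.53125 V.

[2.43750 V, 2.53125 V)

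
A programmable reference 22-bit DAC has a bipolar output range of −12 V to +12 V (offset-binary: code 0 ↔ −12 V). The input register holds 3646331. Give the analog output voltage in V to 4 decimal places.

8.8645 V

LSB = 24 V / 2^22 = 5.72 µV.
V_out = (−12) + 3646331 × 5.72205e-06 V = 8.86447 V.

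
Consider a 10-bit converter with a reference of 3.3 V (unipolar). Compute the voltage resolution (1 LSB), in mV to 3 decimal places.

3.223 mV

Full-scale span = 3.3 V.
LSB = 3.3 / 2^10 = 3.3 / 1024 = 0.00322266 V = 3.223 mV.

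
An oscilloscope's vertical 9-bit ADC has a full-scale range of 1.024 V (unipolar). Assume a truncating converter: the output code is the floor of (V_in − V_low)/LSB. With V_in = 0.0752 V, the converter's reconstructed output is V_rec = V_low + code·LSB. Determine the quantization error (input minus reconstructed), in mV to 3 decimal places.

One LSB is 1.024 V / 512 = 2.000 mV.
Scaled input = 37.6000 LSBs, so code = 37.
V_rec = 0 + 37·0.002 = 0.074 V.
Difference: 0.0012 V → 1.200 mV.

1.200 mV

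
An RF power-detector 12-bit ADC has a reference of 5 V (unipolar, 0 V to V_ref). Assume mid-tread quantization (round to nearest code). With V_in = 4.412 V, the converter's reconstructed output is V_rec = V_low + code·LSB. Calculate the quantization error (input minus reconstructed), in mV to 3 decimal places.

LSB = 5/2^12 = 1.221 mV.
(4.412 − 0)/0.0012207 = 3614.3104; round gives code 3614.
Reconstructed: 4.4116211 V.
Difference: 0.000378906 V → 0.379 mV.

0.379 mV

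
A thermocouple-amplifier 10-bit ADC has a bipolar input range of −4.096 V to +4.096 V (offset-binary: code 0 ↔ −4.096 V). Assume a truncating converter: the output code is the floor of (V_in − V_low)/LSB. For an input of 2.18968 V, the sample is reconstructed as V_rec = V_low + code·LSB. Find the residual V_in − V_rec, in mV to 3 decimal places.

5.680 mV

One LSB is 8.192 V / 1024 = 8.000 mV.
(2.18968 − (−4.096))/0.008 = 785.7100; ⌊·⌋ gives code 785.
Code 785 maps back to (−4.096) + 785×0.008 V = 2.184 V.
V_in − V_rec = 0.00568 V = 5.680 mV.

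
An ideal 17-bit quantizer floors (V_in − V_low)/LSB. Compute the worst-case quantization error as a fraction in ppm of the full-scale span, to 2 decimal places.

Truncating → worst-case error = 1 LSB = V_FS/2^17, so 1e+06/131072 = 7.62939 ppm of full scale.

7.63 ppm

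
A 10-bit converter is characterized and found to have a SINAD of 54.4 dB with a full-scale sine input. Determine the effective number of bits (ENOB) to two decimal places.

8.74 bits

ENOB = (SINAD − 1.76) / 6.02 = (54.4 − 1.76)/6.02 = 8.744.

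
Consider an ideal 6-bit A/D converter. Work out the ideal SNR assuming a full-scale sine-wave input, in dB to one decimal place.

37.9 dB

SNR ≈ 6.02·N + 1.76 dB = 6.02·6 + 1.76 = 37.88 dB.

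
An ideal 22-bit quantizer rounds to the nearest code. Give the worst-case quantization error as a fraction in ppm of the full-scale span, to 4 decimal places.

0.1192 ppm

Rounding → worst-case error = ½ LSB = V_FS/2^23, so 1e+06/8388608 = 0.119209 ppm of full scale.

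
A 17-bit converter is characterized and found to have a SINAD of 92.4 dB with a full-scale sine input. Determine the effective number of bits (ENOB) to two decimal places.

ENOB = (SINAD − 1.76) / 6.02 = (92.4 − 1.76)/6.02 = 15.056.

15.06 bits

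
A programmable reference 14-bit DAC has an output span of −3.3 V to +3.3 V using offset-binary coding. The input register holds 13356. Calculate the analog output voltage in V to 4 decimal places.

2.0802 V

LSB = 6.6 V / 2^14 = 402.83 µV.
V_out = (−3.3) + 13356 × 0.000402832 V = 2.08022 V.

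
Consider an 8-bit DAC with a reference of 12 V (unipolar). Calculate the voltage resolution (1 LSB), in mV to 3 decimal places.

Full-scale span = 12 V.
LSB = 12 / 2^8 = 12 / 256 = 0.046875 V = 46.875 mV.

46.875 mV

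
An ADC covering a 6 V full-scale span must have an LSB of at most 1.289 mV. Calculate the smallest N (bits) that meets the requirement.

13 bits

Number of steps required ≥ 6 V / 1.289 mV = 4654.77.
Need 2^N ≥ 4654.77; 2^12 = 4096, 2^13 = 8192.
Minimum N = 13.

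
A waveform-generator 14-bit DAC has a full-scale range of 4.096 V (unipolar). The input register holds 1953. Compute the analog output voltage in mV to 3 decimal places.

488.250 mV

LSB = 4.096 V / 2^14 = 250.00 µV.
V_out = 0 + 1953 × 0.00025 V = 0.48825 V.
= 488.250 mV.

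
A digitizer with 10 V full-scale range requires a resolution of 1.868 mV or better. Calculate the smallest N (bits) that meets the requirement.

13 bits

Number of steps required ≥ 10 V / 1.868 mV = 5353.32.
Need 2^N ≥ 5353.32; 2^12 = 4096, 2^13 = 8192.
Minimum N = 13.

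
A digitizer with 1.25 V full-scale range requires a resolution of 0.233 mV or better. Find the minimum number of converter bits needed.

Number of steps required ≥ 1.25 V / 0.233 mV = 5364.81.
Need 2^N ≥ 5364.81; 2^12 = 4096, 2^13 = 8192.
Minimum N = 13.

13 bits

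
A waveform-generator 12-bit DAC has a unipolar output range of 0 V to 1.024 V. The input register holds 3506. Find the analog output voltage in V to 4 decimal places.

LSB = 1.024 V / 2^12 = 250.00 µV.
V_out = 0 + 3506 × 0.00025 V = 0.8765 V.

0.8765 V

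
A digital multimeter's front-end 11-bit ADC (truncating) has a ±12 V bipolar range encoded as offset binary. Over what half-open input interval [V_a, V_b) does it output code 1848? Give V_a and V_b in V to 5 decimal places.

LSB = 24/2^11 = 11.719 mV.
V_a = V_low + 1848·LSB = 9.65625 V; V_b = V_low + 1849·LSB = 9.66797 V.

[9.65625 V, 9.66797 V)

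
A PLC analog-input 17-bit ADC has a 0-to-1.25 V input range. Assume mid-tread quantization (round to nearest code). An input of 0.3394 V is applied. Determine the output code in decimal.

code 35589

With 131072 levels over 1.25 V, one step is 9.54 µV.
(0.3394 − 0) / 9.53674e-06 = 35588.669 LSBs.
round(35588.669) = 35589.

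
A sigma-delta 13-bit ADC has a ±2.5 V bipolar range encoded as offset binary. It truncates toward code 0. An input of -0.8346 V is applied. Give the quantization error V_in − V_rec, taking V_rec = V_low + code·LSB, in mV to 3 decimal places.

0.361 mV

LSB = 5/2^13 = 0.610 mV.
(V_in − V_low)/LSB = (-0.8346 − (−2.5))/0.000610352 = 2728.5914 → code 2728 (floor).
Code 2728 maps back to (−2.5) + 2728×0.000610352 V = -0.83496094 V.
Error = -0.8346 − (−0.83496094) = 0.000360937 V = 0.361 mV.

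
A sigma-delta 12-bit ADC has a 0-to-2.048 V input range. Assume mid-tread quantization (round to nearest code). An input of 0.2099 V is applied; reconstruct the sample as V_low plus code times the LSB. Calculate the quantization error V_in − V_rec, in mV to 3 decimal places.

One LSB is 2.048 V / 4096 = 0.500 mV.
Scaled input = 419.8000 LSBs, so code = 420.
V_rec = 0 + 420·0.0005 = 0.21 V.
Difference: -0.0001 V → -0.100 mV.

-0.100 mV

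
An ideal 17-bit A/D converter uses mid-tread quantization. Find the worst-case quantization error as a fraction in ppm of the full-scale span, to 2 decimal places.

Rounding → worst-case error = ½ LSB = V_FS/2^18, so 1e+06/262144 = 3.8147 ppm of full scale.

3.81 ppm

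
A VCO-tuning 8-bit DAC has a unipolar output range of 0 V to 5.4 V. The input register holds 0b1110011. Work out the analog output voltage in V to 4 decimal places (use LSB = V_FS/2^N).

2.4258 V

LSB = 5.4 V / 2^8 = 21.094 mV.
Code 0b1110011 = 115 decimal.
V_out = 0 + 115 × 0.0210938 V = 2.42578 V.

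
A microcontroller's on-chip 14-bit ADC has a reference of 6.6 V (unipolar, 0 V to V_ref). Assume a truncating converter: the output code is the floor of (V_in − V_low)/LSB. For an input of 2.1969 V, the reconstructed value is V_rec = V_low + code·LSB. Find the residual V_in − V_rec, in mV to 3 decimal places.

0.257 mV

One LSB is 6.6 V / 16384 = 402.83 µV.
Scaled input = 5453.6378 LSBs, so code = 5453.
V_rec = 0 + 5453·0.000402832 = 2.1966431 V.
Difference: 0.000256934 V → 0.257 mV.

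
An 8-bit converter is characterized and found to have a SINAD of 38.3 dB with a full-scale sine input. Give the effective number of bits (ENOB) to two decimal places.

ENOB = (SINAD − 1.76) / 6.02 = (38.3 − 1.76)/6.02 = 6.070.

6.07 bits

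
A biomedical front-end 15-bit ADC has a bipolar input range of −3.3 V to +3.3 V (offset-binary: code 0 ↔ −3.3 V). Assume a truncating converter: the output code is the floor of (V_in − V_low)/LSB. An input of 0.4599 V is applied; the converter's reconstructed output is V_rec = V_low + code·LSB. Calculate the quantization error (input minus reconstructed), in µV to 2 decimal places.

One LSB is 6.6 V / 32768 = 201.42 µV.
Scaled input = 18667.3338 LSBs, so code = 18667.
Code 18667 maps back to (−3.3) + 18667×0.000201416 V = 0.45983276 V.
Difference: 6.72363e-05 V → 67.24 µV.

67.24 µV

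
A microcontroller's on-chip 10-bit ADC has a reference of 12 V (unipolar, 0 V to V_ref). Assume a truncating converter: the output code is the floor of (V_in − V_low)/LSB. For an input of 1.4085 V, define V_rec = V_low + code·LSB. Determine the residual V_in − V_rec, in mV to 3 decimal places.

2.250 mV

Step size: 12 V ÷ 2^10 = 11.719 mV.
(1.4085 − 0)/0.0117188 = 120.1920; ⌊·⌋ gives code 120.
Reconstructed: 1.40625 V.
V_in − V_rec = 0.00225 V = 2.250 mV.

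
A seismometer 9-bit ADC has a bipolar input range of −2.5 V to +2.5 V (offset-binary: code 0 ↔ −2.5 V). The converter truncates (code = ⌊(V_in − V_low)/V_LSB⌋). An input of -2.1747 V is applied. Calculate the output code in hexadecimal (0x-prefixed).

Full-scale span = 5 V; LSB = 5/2^9 = 9.766 mV.
(V_in − V_low)/LSB = (-2.1747 − (−2.5)) / 0.00976562 = 33.311.
So the output code is 33.
In hexadecimal (0x-prefixed): 0x21.

code 0x21 (decimal 33)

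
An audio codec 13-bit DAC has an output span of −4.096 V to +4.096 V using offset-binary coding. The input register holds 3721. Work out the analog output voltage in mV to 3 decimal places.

-375.000 mV

LSB = 8.192 V / 2^13 = 1.000 mV.
V_out = (−4.096) + 3721 × 0.001 V = -0.375 V.
= -375.000 mV.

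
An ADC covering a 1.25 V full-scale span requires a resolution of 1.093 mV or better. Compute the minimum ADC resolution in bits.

11 bits

Number of steps required ≥ 1.25 V / 1.093 mV = 1143.64.
Need 2^N ≥ 1143.64; 2^10 = 1024, 2^11 = 2048.
Minimum N = 11.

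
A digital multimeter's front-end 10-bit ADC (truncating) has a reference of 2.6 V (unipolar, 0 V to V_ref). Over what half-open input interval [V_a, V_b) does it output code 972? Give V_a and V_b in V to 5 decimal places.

[2.46797 V, 2.47051 V)

LSB = 2.6/2^10 = 2.539 mV.
V_a = V_low + 972·LSB = 2.46797 V; V_b = V_low + 973·LSB = 2.47051 V.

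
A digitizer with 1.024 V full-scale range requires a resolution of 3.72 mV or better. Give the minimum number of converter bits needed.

9 bits

Number of steps required ≥ 1.024 V / 3.72 mV = 275.27.
Need 2^N ≥ 275.27; 2^8 = 256, 2^9 = 512.
Minimum N = 9.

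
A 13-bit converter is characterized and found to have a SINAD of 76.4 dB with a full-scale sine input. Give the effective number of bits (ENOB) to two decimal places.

12.40 bits

ENOB = (SINAD − 1.76) / 6.02 = (76.4 − 1.76)/6.02 = 12.399.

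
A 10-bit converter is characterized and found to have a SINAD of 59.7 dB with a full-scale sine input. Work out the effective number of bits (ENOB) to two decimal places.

9.62 bits

ENOB = (SINAD − 1.76) / 6.02 = (59.7 − 1.76)/6.02 = 9.625.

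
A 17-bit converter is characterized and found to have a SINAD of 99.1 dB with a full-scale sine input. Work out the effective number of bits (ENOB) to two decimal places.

ENOB = (SINAD − 1.76) / 6.02 = (99.1 − 1.76)/6.02 = 16.169.

16.17 bits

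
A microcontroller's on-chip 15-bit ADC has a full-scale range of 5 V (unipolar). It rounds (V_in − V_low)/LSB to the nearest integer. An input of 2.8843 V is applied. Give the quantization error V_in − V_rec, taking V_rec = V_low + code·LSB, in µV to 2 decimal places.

-68.90 µV

LSB = 5/2^15 = 152.59 µV.
(V_in − V_low)/LSB = (2.8843 − 0)/0.000152588 = 18902.5485 → code 18903 (round).
Reconstructed: 2.8843689 V.
Difference: -6.88965e-05 V → -68.90 µV.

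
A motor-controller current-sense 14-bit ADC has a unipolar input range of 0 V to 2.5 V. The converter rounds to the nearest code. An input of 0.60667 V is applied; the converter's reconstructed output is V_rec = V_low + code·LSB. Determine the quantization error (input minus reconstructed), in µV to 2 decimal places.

LSB = 2.5/2^14 = 152.59 µV.
Scaled input = 3975.8725 LSBs, so code = 3976.
Code 3976 maps back to 0 + 3976×0.000152588 V = 0.60668945 V.
Difference: -1.94531e-05 V → -19.45 µV.

-19.45 µV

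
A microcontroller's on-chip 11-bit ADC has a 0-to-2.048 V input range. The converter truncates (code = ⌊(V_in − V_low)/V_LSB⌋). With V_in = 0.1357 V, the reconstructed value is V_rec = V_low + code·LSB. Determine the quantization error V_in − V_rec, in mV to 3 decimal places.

0.700 mV

One LSB is 2.048 V / 2048 = 1.000 mV.
(V_in − V_low)/LSB = (0.1357 − 0)/0.001 = 135.7000 → code 135 (floor).
Code 135 maps back to 0 + 135×0.001 V = 0.135 V.
Difference: 0.0007 V → 0.700 mV.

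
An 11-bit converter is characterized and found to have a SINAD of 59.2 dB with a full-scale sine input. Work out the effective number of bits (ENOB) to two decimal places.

ENOB = (SINAD − 1.76) / 6.02 = (59.2 − 1.76)/6.02 = 9.542.

9.54 bits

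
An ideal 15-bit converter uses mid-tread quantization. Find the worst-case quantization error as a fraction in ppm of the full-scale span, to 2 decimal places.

Rounding → worst-case error = ½ LSB = V_FS/2^16, so 1e+06/65536 = 15.2588 ppm of full scale.

15.26 ppm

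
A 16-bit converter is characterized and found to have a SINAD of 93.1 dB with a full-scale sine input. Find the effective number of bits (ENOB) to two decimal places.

15.17 bits

ENOB = (SINAD − 1.76) / 6.02 = (93.1 − 1.76)/6.02 = 15.173.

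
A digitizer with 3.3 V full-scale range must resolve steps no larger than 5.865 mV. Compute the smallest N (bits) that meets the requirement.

10 bits

Number of steps required ≥ 3.3 V / 5.865 mV = 562.66.
Need 2^N ≥ 562.66; 2^9 = 512, 2^10 = 1024.
Minimum N = 10.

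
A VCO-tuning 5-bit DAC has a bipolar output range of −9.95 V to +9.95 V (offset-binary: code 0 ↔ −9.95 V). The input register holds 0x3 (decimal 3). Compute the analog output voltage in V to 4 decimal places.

-8.0844 V

LSB = 19.9 V / 2^5 = 0.6219 V.
Code 0x3 = 3 decimal.
V_out = (−9.95) + 3 × 0.621875 V = -8.08437 V.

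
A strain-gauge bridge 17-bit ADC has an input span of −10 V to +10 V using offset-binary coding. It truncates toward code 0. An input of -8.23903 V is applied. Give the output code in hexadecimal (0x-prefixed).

Full-scale span = 20 V; LSB = 20/2^17 = 152.59 µV.
Input sits at 11540.693 steps above V_low.
⌊·⌋(11540.693) = 11540.
In hexadecimal (0x-prefixed): 0x2D14.

code 0x2D14 (decimal 11540)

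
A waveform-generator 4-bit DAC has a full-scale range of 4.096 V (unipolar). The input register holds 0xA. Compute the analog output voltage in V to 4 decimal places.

2.5600 V

LSB = 4.096 V / 2^4 = 256.000 mV.
Code 0xA = 10 decimal.
V_out = 0 + 10 × 0.256 V = 2.56 V.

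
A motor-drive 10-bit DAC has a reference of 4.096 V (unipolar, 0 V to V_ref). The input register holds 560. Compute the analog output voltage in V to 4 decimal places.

2.2400 V

LSB = 4.096 V / 2^10 = 4.000 mV.
V_out = 0 + 560 × 0.004 V = 2.24 V.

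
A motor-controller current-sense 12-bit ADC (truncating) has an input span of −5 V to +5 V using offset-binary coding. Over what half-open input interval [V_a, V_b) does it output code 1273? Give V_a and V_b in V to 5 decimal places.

[-1.89209 V, -1.88965 V)

LSB = 10/2^12 = 2.441 mV.
V_a = V_low + 1273·LSB = -1.89209 V; V_b = V_low + 1274·LSB = -1.88965 V.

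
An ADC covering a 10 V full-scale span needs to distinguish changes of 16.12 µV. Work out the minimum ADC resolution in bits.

Number of steps required ≥ 10 V / 16.12 µV = 620347.39.
Need 2^N ≥ 620347.39; 2^19 = 524288, 2^20 = 1048576.
Minimum N = 20.

20 bits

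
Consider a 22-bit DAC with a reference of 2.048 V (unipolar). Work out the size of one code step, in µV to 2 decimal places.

0.49 µV

Full-scale span = 2.048 V.
LSB = 2.048 / 2^22 = 2.048 / 4194304 = 4.88281e-07 V = 0.49 µV.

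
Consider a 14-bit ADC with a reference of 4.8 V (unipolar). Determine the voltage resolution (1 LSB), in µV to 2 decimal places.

Full-scale span = 4.8 V.
LSB = 4.8 / 2^14 = 4.8 / 16384 = 0.000292969 V = 292.97 µV.

292.97 µV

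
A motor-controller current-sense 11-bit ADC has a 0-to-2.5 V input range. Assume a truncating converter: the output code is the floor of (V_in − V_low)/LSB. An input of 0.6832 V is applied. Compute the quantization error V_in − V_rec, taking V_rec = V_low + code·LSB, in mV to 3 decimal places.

0.827 mV

One LSB is 2.5 V / 2048 = 1.221 mV.
(0.6832 − 0)/0.0012207 = 559.6774; ⌊·⌋ gives code 559.
Code 559 maps back to 0 + 559×0.0012207 V = 0.68237305 V.
Error = 0.6832 − 0.68237305 = 0.000826953 V = 0.827 mV.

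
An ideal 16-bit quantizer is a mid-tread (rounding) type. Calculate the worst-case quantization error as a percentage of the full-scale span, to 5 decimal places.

Rounding → worst-case error = ½ LSB = V_FS/2^17, so 100/131072 = 0.000762939 % of full scale.

0.00076 %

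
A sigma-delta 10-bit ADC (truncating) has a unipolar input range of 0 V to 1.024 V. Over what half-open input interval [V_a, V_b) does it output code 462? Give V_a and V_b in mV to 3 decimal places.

LSB = 1.024/2^10 = 1.000 mV.
V_a = V_low + 462·LSB = 0.462 V; V_b = V_low + 463·LSB = 0.463 V.

[462.000 mV, 463.000 mV)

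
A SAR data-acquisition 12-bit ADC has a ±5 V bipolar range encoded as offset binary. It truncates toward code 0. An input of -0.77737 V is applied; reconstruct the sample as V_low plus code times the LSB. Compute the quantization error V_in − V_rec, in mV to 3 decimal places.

Step size: 10 V ÷ 2^12 = 2.441 mV.
(V_in − V_low)/LSB = (-0.77737 − (−5))/0.00244141 = 1729.5892 → code 1729 (floor).
Reconstructed: -0.77880859 V.
Difference: 0.00143859 V → 1.439 mV.

1.439 mV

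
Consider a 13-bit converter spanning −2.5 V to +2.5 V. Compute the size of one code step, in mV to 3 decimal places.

0.610 mV

Full-scale span = 5 V.
LSB = 5 / 2^13 = 5 / 8192 = 0.000610352 V = 0.610 mV.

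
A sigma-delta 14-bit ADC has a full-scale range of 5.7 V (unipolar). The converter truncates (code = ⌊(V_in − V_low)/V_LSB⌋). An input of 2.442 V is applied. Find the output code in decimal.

LSB = 5.7 V / 16384 = 347.90 µV.
(V_in − V_low)/LSB = (2.442 − 0) / 0.0003479 = 7019.251.
⌊·⌋(7019.251) = 7019.

code 7019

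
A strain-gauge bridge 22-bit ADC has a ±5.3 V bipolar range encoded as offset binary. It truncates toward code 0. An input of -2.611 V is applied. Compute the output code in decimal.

code 1064007

Full-scale span = 10.6 V; LSB = 10.6/2^22 = 2.53 µV.
Input sits at 1064007.873 steps above V_low.
So the output code is 1064007.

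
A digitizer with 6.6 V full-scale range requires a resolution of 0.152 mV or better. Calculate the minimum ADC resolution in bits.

Number of steps required ≥ 6.6 V / 0.152 mV = 43421.05.
Need 2^N ≥ 43421.05; 2^15 = 32768, 2^16 = 65536.
Minimum N = 16.

16 bits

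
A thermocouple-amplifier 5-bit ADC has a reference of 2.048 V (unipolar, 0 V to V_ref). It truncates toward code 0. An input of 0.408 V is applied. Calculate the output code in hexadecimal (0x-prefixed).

code 0x6 (decimal 6)

With 32 levels over 2.048 V, one step is 64.000 mV.
(0.408 − 0) / 0.064 = 6.375 LSBs.
Floor → code 6.
In hexadecimal (0x-prefixed): 0x6.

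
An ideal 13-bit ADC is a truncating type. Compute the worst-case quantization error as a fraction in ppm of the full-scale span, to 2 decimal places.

Truncating → worst-case error = 1 LSB = V_FS/2^13, so 1e+06/8192 = 122.07 ppm of full scale.

122.07 ppm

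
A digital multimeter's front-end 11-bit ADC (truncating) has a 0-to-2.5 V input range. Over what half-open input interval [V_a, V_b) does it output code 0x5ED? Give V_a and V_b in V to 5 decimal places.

LSB = 2.5/2^11 = 1.221 mV.
Code 0x5ED = 1517 decimal.
V_a = V_low + 1517·LSB = 1.85181 V; V_b = V_low + 1518·LSB = 1.85303 V.

[1.85181 V, 1.85303 V)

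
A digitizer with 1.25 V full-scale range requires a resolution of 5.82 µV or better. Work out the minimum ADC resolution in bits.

18 bits

Number of steps required ≥ 1.25 V / 5.82 µV = 214776.63.
Need 2^N ≥ 214776.63; 2^17 = 131072, 2^18 = 262144.
Minimum N = 18.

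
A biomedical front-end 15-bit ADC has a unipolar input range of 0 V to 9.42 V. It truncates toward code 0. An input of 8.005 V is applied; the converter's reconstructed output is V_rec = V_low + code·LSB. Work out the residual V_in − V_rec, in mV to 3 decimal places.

0.242 mV

Step size: 9.42 V ÷ 2^15 = 287.48 µV.
(8.005 − 0)/0.000287476 = 27845.8429; ⌊·⌋ gives code 27845.
V_rec = 0 + 27845·0.000287476 = 8.0047577 V.
Difference: 0.00024231 V → 0.242 mV.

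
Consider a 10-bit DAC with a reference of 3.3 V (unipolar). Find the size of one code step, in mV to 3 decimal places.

3.223 mV

Full-scale span = 3.3 V.
LSB = 3.3 / 2^10 = 3.3 / 1024 = 0.00322266 V = 3.223 mV.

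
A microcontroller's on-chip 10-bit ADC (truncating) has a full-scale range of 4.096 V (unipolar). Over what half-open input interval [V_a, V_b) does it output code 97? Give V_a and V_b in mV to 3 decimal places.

LSB = 4.096/2^10 = 4.000 mV.
V_a = V_low + 97·LSB = 0.388 V; V_b = V_low + 98·LSB = 0.392 V.

[388.000 mV, 392.000 mV)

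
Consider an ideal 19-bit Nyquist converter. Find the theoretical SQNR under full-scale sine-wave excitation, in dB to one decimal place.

116.1 dB

SNR ≈ 6.02·N + 1.76 dB = 6.02·19 + 1.76 = 116.14 dB.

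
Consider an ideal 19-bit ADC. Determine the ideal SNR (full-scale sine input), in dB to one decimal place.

116.1 dB

SNR ≈ 6.02·N + 1.76 dB = 6.02·19 + 1.76 = 116.14 dB.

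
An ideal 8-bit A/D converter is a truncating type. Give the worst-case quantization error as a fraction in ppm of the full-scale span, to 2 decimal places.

3906.25 ppm

Truncating → worst-case error = 1 LSB = V_FS/2^8, so 1e+06/256 = 3906.25 ppm of full scale.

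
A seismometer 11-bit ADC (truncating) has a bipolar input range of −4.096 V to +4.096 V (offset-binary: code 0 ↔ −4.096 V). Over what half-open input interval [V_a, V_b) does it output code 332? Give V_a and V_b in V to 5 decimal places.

[-2.76800 V, -2.76400 V)

LSB = 8.192/2^11 = 4.000 mV.
V_a = V_low + 332·LSB = -2.768 V; V_b = V_low + 333·LSB = -2.764 V.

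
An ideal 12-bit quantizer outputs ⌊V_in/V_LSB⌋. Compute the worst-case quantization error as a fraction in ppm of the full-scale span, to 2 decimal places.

Truncating → worst-case error = 1 LSB = V_FS/2^12, so 1e+06/4096 = 244.141 ppm of full scale.

244.14 ppm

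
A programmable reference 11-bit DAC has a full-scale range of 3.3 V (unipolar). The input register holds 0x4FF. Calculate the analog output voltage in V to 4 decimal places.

LSB = 3.3 V / 2^11 = 1.611 mV.
Code 0x4FF = 1279 decimal.
V_out = 0 + 1279 × 0.00161133 V = 2.06089 V.

2.0609 V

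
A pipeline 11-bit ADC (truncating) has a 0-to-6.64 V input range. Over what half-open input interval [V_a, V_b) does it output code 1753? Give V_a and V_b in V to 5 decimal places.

LSB = 6.64/2^11 = 3.242 mV.
V_a = V_low + 1753·LSB = 5.68355 V; V_b = V_low + 1754·LSB = 5.6868 V.

[5.68355 V, 5.68680 V)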